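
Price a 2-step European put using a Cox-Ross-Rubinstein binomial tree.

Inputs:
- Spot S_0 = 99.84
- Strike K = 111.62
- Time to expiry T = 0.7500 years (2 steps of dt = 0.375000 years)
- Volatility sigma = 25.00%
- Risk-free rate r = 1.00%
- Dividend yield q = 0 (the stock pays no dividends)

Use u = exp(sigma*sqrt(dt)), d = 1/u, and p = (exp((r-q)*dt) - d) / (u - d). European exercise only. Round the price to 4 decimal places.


dt = T/N = 0.375000
u = exp(sigma*sqrt(dt)) = 1.165433; d = 1/u = 0.858050
p = (exp((r-q)*dt) - d) / (u - d) = 0.474024
Discount per step: exp(-r*dt) = 0.996257
Stock lattice S(k, i) with i counting down-moves:
  k=0: S(0,0) = 99.8400
  k=1: S(1,0) = 116.3569; S(1,1) = 85.6677
  k=2: S(2,0) = 135.6062; S(2,1) = 99.8400; S(2,2) = 73.5072
Terminal payoffs V(N, i) = max(K - S_T, 0):
  V(2,0) = 0.000000; V(2,1) = 11.780000; V(2,2) = 38.112850
Backward induction: V(k, i) = exp(-r*dt) * [p * V(k+1, i) + (1-p) * V(k+1, i+1)].
  V(1,0) = exp(-r*dt) * [p*0.000000 + (1-p)*11.780000] = 6.172806
  V(1,1) = exp(-r*dt) * [p*11.780000 + (1-p)*38.112850] = 25.534514
  V(0,0) = exp(-r*dt) * [p*6.172806 + (1-p)*25.534514] = 16.295379

Answer: Price = V(0,0) = 16.2954


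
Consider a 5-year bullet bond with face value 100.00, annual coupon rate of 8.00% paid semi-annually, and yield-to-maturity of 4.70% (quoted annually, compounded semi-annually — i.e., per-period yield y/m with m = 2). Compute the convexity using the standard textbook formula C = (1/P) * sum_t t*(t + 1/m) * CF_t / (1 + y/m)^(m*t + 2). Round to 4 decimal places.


Coupon per period c = face * coupon_rate / m = 4.000000
Periods per year m = 2; per-period yield y/m = 0.023500
Number of cashflows N = 10
Cashflows (t years, CF_t, discount factor 1/(1+y/m)^(m*t), PV):
  t = 0.5000: CF_t = 4.000000, DF = 0.977040, PV = 3.908158
  t = 1.0000: CF_t = 4.000000, DF = 0.954606, PV = 3.818425
  t = 1.5000: CF_t = 4.000000, DF = 0.932688, PV = 3.730753
  t = 2.0000: CF_t = 4.000000, DF = 0.911273, PV = 3.645093
  t = 2.5000: CF_t = 4.000000, DF = 0.890350, PV = 3.561400
  t = 3.0000: CF_t = 4.000000, DF = 0.869907, PV = 3.479629
  t = 3.5000: CF_t = 4.000000, DF = 0.849934, PV = 3.399735
  t = 4.0000: CF_t = 4.000000, DF = 0.830419, PV = 3.321676
  t = 4.5000: CF_t = 4.000000, DF = 0.811352, PV = 3.245408
  t = 5.0000: CF_t = 104.000000, DF = 0.792723, PV = 82.443205
Price P = sum_t PV_t = 114.553482
Convexity numerator sum_t t*(t + 1/m) * CF_t / (1+y/m)^(m*t + 2):
  t = 0.5000: term = 1.865376
  t = 1.0000: term = 5.467639
  t = 1.5000: term = 10.684200
  t = 2.0000: term = 17.398144
  t = 2.5000: term = 25.498012
  t = 3.0000: term = 34.877594
  t = 3.5000: term = 45.435719
  t = 4.0000: term = 57.076065
  t = 4.5000: term = 69.706968
  t = 5.0000: term = 2164.272141
Convexity = (1/P) * sum = 2432.281859 / 114.553482 = 21.232719

Answer: Convexity = 21.2327


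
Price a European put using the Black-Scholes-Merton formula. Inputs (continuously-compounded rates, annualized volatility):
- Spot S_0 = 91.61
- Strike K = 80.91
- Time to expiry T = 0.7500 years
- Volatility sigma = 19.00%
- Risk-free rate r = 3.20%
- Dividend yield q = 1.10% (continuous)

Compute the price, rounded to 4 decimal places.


Answer: Price = 1.5284

Derivation:
d1 = (ln(S/K) + (r - q + 0.5*sigma^2) * T) / (sigma * sqrt(T)) = 0.93281881
d2 = d1 - sigma * sqrt(T) = 0.76827399
exp(-rT) = 0.97628571; exp(-qT) = 0.99178394
P = K * exp(-rT) * N(-d2) - S_0 * exp(-qT) * N(-d1)
N(-d1) = 0.17545676; N(-d2) = 0.22116221
P = 80.9100 * 0.97628571 * 0.22116221 - 91.6100 * 0.99178394 * 0.17545676 = 1.5284


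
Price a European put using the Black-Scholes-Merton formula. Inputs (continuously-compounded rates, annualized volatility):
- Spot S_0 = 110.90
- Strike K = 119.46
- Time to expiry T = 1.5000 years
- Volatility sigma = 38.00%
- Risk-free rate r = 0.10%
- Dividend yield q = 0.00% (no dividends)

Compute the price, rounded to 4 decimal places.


Answer: Price = 25.6221

Derivation:
d1 = (ln(S/K) + (r - q + 0.5*sigma^2) * T) / (sigma * sqrt(T)) = 0.07616475
d2 = d1 - sigma * sqrt(T) = -0.38923830
exp(-rT) = 0.99850112; exp(-qT) = 1.00000000
P = K * exp(-rT) * N(-d2) - S_0 * exp(-qT) * N(-d1)
N(-d1) = 0.46964401; N(-d2) = 0.65145006
P = 119.4600 * 0.99850112 * 0.65145006 - 110.9000 * 1.00000000 * 0.46964401 = 25.6221


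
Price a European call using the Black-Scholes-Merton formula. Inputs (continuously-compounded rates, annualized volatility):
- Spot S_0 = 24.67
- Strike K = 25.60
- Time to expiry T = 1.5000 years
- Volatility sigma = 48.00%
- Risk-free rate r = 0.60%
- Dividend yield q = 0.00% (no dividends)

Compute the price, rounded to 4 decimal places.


d1 = (ln(S/K) + (r - q + 0.5*sigma^2) * T) / (sigma * sqrt(T)) = 0.24630228
d2 = d1 - sigma * sqrt(T) = -0.34157526
exp(-rT) = 0.99104038; exp(-qT) = 1.00000000
C = S_0 * exp(-qT) * N(d1) - K * exp(-rT) * N(d2)
N(d1) = 0.59727588; N(d2) = 0.36633528
C = 24.6700 * 1.00000000 * 0.59727588 - 25.6000 * 0.99104038 * 0.36633528 = 5.4406

Answer: Price = 5.4406


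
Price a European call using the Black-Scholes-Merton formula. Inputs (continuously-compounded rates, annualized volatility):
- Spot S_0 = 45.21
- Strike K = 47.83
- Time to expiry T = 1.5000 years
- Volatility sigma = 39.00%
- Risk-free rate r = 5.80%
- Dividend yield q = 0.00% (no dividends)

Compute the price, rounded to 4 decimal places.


Answer: Price = 9.1046

Derivation:
d1 = (ln(S/K) + (r - q + 0.5*sigma^2) * T) / (sigma * sqrt(T)) = 0.30302542
d2 = d1 - sigma * sqrt(T) = -0.17462508
exp(-rT) = 0.91667710; exp(-qT) = 1.00000000
C = S_0 * exp(-qT) * N(d1) - K * exp(-rT) * N(d2)
N(d1) = 0.61906476; N(d2) = 0.43068712
C = 45.2100 * 1.00000000 * 0.61906476 - 47.8300 * 0.91667710 * 0.43068712 = 9.1046


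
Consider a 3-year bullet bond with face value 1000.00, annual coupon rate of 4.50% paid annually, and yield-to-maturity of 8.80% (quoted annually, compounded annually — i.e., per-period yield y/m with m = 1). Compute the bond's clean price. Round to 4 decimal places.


Answer: Price = 890.7652

Derivation:
Coupon per period c = face * coupon_rate / m = 45.000000
Periods per year m = 1; per-period yield y/m = 0.088000
Number of cashflows N = 3
Cashflows (t years, CF_t, discount factor 1/(1+y/m)^(m*t), PV):
  t = 1.0000: CF_t = 45.000000, DF = 0.919118, PV = 41.360294
  t = 2.0000: CF_t = 45.000000, DF = 0.844777, PV = 38.014976
  t = 3.0000: CF_t = 1045.000000, DF = 0.776450, PV = 811.389913
Price P = sum_t PV_t = 890.765183


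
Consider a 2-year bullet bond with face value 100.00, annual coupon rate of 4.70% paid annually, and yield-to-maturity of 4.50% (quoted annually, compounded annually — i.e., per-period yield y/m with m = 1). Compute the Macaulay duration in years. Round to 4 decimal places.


Answer: Macaulay duration = 1.9552 years

Derivation:
Coupon per period c = face * coupon_rate / m = 4.700000
Periods per year m = 1; per-period yield y/m = 0.045000
Number of cashflows N = 2
Cashflows (t years, CF_t, discount factor 1/(1+y/m)^(m*t), PV):
  t = 1.0000: CF_t = 4.700000, DF = 0.956938, PV = 4.497608
  t = 2.0000: CF_t = 104.700000, DF = 0.915730, PV = 95.876926
Price P = sum_t PV_t = 100.374534
Macaulay numerator sum_t t * PV_t:
  t * PV_t at t = 1.0000: 4.497608
  t * PV_t at t = 2.0000: 191.753852
Macaulay duration D = (sum_t t * PV_t) / P = 196.251459 / 100.374534 = 1.955192


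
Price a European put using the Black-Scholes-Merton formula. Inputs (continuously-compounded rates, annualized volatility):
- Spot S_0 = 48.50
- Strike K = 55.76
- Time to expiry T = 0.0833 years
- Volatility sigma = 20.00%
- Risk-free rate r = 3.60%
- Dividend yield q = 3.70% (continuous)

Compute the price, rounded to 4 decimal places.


d1 = (ln(S/K) + (r - q + 0.5*sigma^2) * T) / (sigma * sqrt(T)) = -2.38915380
d2 = d1 - sigma * sqrt(T) = -2.44687728
exp(-rT) = 0.99700569; exp(-qT) = 0.99692264
P = K * exp(-rT) * N(-d2) - S_0 * exp(-qT) * N(-d1)
N(-d1) = 0.99155638; N(-d2) = 0.99279501
P = 55.7600 * 0.99700569 * 0.99279501 - 48.5000 * 0.99692264 * 0.99155638 = 7.2500

Answer: Price = 7.2500


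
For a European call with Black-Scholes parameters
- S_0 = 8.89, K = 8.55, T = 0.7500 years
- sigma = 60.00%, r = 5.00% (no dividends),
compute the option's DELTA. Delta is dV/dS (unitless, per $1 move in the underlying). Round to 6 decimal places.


d1 = 0.4070237926; d2 = -0.1125914497
phi(d1) = 0.3672278727; exp(-qT) = 1.0000000000; exp(-rT) = 0.9631944177
N(d1) = 0.6580047432
Delta = exp(-qT) * N(d1) = 1.0000000000 * 0.6580047432 = 0.658005

Answer: Delta = 0.658005


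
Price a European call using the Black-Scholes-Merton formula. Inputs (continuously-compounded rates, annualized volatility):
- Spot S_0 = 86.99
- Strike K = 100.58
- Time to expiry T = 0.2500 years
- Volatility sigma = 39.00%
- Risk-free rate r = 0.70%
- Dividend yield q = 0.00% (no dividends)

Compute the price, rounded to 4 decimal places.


d1 = (ln(S/K) + (r - q + 0.5*sigma^2) * T) / (sigma * sqrt(T)) = -0.63793724
d2 = d1 - sigma * sqrt(T) = -0.83293724
exp(-rT) = 0.99825153; exp(-qT) = 1.00000000
C = S_0 * exp(-qT) * N(d1) - K * exp(-rT) * N(d2)
N(d1) = 0.26175727; N(d2) = 0.20244006
C = 86.9900 * 1.00000000 * 0.26175727 - 100.5800 * 0.99825153 * 0.20244006 = 2.4444

Answer: Price = 2.4444


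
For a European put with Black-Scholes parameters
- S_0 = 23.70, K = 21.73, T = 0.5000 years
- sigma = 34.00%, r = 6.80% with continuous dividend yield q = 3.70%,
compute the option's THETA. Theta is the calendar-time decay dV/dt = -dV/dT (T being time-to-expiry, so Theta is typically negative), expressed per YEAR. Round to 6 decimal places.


d1 = 0.5456420834; d2 = 0.3052257778
phi(d1) = 0.3437635630; exp(-qT) = 0.9816700746; exp(-rT) = 0.9665715046
Theta = -S*exp(-qT)*phi(d1)*sigma/(2*sqrt(T)) + r*K*exp(-rT)*N(-d2) - q*S*exp(-qT)*N(-d1)
N(-d1) = 0.2926559953; N(-d2) = 0.3800971004; sqrt(T) = 0.7071067812
Term 1 = -23.7000 * 0.9816700746 * 0.3437635630 * 0.3400 / (2 * 0.7071067812) = -1.9228156991
Term 2 = 0.0680 * 21.7300 * 0.9665715046 * 0.3800971004 = 0.5428716760
Term 3 = -0.0370 * 23.7000 * 0.9816700746 * 0.2926559953 = -0.2519260327
Theta = -1.9228156991 + (0.5428716760) + (-0.2519260327) = -1.631870

Answer: Theta = -1.631870


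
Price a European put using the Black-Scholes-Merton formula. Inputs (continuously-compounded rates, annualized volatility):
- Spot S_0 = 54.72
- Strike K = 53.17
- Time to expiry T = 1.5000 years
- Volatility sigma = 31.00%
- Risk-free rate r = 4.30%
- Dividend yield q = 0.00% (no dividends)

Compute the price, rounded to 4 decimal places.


d1 = (ln(S/K) + (r - q + 0.5*sigma^2) * T) / (sigma * sqrt(T)) = 0.43540324
d2 = d1 - sigma * sqrt(T) = 0.05573233
exp(-rT) = 0.93753611; exp(-qT) = 1.00000000
P = K * exp(-rT) * N(-d2) - S_0 * exp(-qT) * N(-d1)
N(-d1) = 0.33163488; N(-d2) = 0.47777752
P = 53.1700 * 0.93753611 * 0.47777752 - 54.7200 * 1.00000000 * 0.33163488 = 5.6696

Answer: Price = 5.6696


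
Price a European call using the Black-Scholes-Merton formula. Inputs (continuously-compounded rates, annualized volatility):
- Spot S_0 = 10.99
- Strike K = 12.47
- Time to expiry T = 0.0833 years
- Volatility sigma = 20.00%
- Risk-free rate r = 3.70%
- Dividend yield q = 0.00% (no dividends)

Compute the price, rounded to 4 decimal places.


d1 = (ln(S/K) + (r - q + 0.5*sigma^2) * T) / (sigma * sqrt(T)) = -2.10645467
d2 = d1 - sigma * sqrt(T) = -2.16417815
exp(-rT) = 0.99692264; exp(-qT) = 1.00000000
C = S_0 * exp(-qT) * N(d1) - K * exp(-rT) * N(d2)
N(d1) = 0.01758244; N(d2) = 0.01522534
C = 10.9900 * 1.00000000 * 0.01758244 - 12.4700 * 0.99692264 * 0.01522534 = 0.0040

Answer: Price = 0.0040


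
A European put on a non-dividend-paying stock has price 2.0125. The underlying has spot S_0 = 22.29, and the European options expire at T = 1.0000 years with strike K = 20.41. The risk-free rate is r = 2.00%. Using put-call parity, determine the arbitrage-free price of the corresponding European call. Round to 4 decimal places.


Answer: Call price = 4.2966

Derivation:
Put-call parity: C - P = S_0 * exp(-qT) - K * exp(-rT).
S_0 * exp(-qT) = 22.2900 * 1.00000000 = 22.29000000
K * exp(-rT) = 20.4100 * 0.98019867 = 20.00585492
C = P + S*exp(-qT) - K*exp(-rT)
C = 2.0125 + 22.29000000 - 20.00585492 = 4.2966


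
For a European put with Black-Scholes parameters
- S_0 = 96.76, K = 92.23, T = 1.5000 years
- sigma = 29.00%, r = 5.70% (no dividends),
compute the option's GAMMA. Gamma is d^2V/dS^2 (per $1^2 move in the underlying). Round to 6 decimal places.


Answer: Gamma = 0.009961

Derivation:
d1 = 0.5533122212; d2 = 0.1981362085
phi(d1) = 0.3423177977; exp(-qT) = 1.0000000000; exp(-rT) = 0.9180531431
Gamma = exp(-qT) * phi(d1) / (S * sigma * sqrt(T)) = 1.0000000000 * 0.3423177977 / (96.7600 * 0.2900 * 1.2247448714) = 0.009961


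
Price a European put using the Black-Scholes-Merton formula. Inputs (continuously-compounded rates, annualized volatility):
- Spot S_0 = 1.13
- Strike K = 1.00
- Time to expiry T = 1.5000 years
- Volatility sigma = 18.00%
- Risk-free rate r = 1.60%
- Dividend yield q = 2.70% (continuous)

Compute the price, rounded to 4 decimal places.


d1 = (ln(S/K) + (r - q + 0.5*sigma^2) * T) / (sigma * sqrt(T)) = 0.58977196
d2 = d1 - sigma * sqrt(T) = 0.36931788
exp(-rT) = 0.97628571; exp(-qT) = 0.96030916
P = K * exp(-rT) * N(-d2) - S_0 * exp(-qT) * N(-d1)
N(-d1) = 0.27767177; N(-d2) = 0.35594540
P = 1.0000 * 0.97628571 * 0.35594540 - 1.1300 * 0.96030916 * 0.27767177 = 0.0462

Answer: Price = 0.0462


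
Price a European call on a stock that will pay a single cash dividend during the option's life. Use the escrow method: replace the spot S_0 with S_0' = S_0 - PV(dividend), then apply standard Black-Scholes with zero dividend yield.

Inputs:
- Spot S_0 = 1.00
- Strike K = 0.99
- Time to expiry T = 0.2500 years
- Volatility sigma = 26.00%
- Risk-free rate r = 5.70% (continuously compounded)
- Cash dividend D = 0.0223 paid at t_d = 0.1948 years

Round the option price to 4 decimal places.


Answer: Price = 0.0516

Derivation:
PV(D) = D * exp(-r * t_d) = 0.0223 * 0.98895782 = 0.02205376
S_0' = S_0 - PV(D) = 1.0000 - 0.02205376 = 0.97794624
d1 = (ln(S_0'/K) + (r + sigma^2/2)*T) / (sigma*sqrt(T)) = 0.08038274
d2 = d1 - sigma*sqrt(T) = -0.04961726
exp(-rT) = 0.98585105
N(d1) = 0.53203357; N(d2) = 0.48021370
C = S_0' * N(d1) - K * exp(-rT) * N(d2) = 0.97794624 * 0.53203357 - 0.9900 * 0.98585105 * 0.48021370 = 0.0516


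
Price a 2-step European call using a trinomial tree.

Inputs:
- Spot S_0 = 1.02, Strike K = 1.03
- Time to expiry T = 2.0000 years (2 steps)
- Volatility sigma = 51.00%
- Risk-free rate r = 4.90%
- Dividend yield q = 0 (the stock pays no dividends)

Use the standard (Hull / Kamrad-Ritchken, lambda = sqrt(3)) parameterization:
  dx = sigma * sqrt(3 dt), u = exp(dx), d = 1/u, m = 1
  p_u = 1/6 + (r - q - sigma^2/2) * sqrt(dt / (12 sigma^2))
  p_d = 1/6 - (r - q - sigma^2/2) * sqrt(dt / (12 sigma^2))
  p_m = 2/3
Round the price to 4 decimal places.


dt = T/N = 1.000000; dx = sigma*sqrt(3*dt) = 0.883346
u = exp(dx) = 2.418980; d = 1/u = 0.413397
p_u = 0.120790, p_m = 0.666667, p_d = 0.212543
Discount per step: exp(-r*dt) = 0.952181
Stock lattice S(k, j) with j the centered position index:
  k=0: S(0,+0) = 1.0200
  k=1: S(1,-1) = 0.4217; S(1,+0) = 1.0200; S(1,+1) = 2.4674
  k=2: S(2,-2) = 0.1743; S(2,-1) = 0.4217; S(2,+0) = 1.0200; S(2,+1) = 2.4674; S(2,+2) = 5.9685
Terminal payoffs V(N, j) = max(S_T - K, 0):
  V(2,-2) = 0.000000; V(2,-1) = 0.000000; V(2,+0) = 0.000000; V(2,+1) = 1.437359; V(2,+2) = 4.938493
Backward induction: V(k, j) = exp(-r*dt) * [p_u * V(k+1, j+1) + p_m * V(k+1, j) + p_d * V(k+1, j-1)]
  V(1,-1) = exp(-r*dt) * [p_u*0.000000 + p_m*0.000000 + p_d*0.000000] = 0.000000
  V(1,+0) = exp(-r*dt) * [p_u*1.437359 + p_m*0.000000 + p_d*0.000000] = 0.165316
  V(1,+1) = exp(-r*dt) * [p_u*4.938493 + p_m*1.437359 + p_d*0.000000] = 1.480413
  V(0,+0) = exp(-r*dt) * [p_u*1.480413 + p_m*0.165316 + p_d*0.000000] = 0.275209

Answer: Price = V(0,0) = 0.2752


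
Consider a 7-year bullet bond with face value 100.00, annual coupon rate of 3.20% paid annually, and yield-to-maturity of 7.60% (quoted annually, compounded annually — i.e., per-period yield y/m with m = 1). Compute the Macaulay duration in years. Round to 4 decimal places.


Answer: Macaulay duration = 6.2758 years

Derivation:
Coupon per period c = face * coupon_rate / m = 3.200000
Periods per year m = 1; per-period yield y/m = 0.076000
Number of cashflows N = 7
Cashflows (t years, CF_t, discount factor 1/(1+y/m)^(m*t), PV):
  t = 1.0000: CF_t = 3.200000, DF = 0.929368, PV = 2.973978
  t = 2.0000: CF_t = 3.200000, DF = 0.863725, PV = 2.763920
  t = 3.0000: CF_t = 3.200000, DF = 0.802718, PV = 2.568699
  t = 4.0000: CF_t = 3.200000, DF = 0.746021, PV = 2.387266
  t = 5.0000: CF_t = 3.200000, DF = 0.693328, PV = 2.218649
  t = 6.0000: CF_t = 3.200000, DF = 0.644357, PV = 2.061942
  t = 7.0000: CF_t = 103.200000, DF = 0.598845, PV = 61.800757
Price P = sum_t PV_t = 76.775211
Macaulay numerator sum_t t * PV_t:
  t * PV_t at t = 1.0000: 2.973978
  t * PV_t at t = 2.0000: 5.527840
  t * PV_t at t = 3.0000: 7.706096
  t * PV_t at t = 4.0000: 9.549066
  t * PV_t at t = 5.0000: 11.093246
  t * PV_t at t = 6.0000: 12.371649
  t * PV_t at t = 7.0000: 432.605302
Macaulay duration D = (sum_t t * PV_t) / P = 481.827176 / 76.775211 = 6.275817


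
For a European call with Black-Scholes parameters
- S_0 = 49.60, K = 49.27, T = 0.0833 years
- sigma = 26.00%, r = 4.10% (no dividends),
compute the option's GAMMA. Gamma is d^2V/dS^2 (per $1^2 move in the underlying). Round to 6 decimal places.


d1 = 0.1719910358; d2 = 0.0969505135
phi(d1) = 0.3930851628; exp(-qT) = 1.0000000000; exp(-rT) = 0.9965905255
Gamma = exp(-qT) * phi(d1) / (S * sigma * sqrt(T)) = 1.0000000000 * 0.3930851628 / (49.6000 * 0.2600 * 0.2886173938) = 0.105611

Answer: Gamma = 0.105611


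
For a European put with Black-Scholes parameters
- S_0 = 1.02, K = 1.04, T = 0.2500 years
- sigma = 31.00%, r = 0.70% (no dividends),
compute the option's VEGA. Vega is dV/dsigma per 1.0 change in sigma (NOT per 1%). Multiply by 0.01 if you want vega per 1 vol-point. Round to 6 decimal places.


d1 = -0.0364876507; d2 = -0.1914876507
phi(d1) = 0.3986768031; exp(-qT) = 1.0000000000; exp(-rT) = 0.9982515304
Vega = S * exp(-qT) * phi(d1) * sqrt(T) = 1.0200 * 1.0000000000 * 0.3986768031 * 0.5000000000 = 0.203325

Answer: Vega = 0.203325


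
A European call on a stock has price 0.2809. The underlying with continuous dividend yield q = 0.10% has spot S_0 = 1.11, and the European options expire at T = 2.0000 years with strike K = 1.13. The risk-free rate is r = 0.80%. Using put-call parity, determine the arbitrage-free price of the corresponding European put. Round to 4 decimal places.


Put-call parity: C - P = S_0 * exp(-qT) - K * exp(-rT).
S_0 * exp(-qT) = 1.1100 * 0.99800200 = 1.10778222
K * exp(-rT) = 1.1300 * 0.98412732 = 1.11206387
P = C - S*exp(-qT) + K*exp(-rT)
P = 0.2809 - 1.10778222 + 1.11206387 = 0.2852

Answer: Put price = 0.2852


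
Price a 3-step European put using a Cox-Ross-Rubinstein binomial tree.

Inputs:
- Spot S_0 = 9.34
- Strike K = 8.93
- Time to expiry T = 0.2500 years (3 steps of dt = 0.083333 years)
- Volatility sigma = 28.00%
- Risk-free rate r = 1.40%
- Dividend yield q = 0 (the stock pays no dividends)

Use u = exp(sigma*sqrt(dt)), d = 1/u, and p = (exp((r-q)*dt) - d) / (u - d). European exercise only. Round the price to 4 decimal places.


dt = T/N = 0.083333
u = exp(sigma*sqrt(dt)) = 1.084186; d = 1/u = 0.922351
p = (exp((r-q)*dt) - d) / (u - d) = 0.487017
Discount per step: exp(-r*dt) = 0.998834
Stock lattice S(k, i) with i counting down-moves:
  k=0: S(0,0) = 9.3400
  k=1: S(1,0) = 10.1263; S(1,1) = 8.6148
  k=2: S(2,0) = 10.9788; S(2,1) = 9.3400; S(2,2) = 7.9458
  k=3: S(3,0) = 11.9030; S(3,1) = 10.1263; S(3,2) = 8.6148; S(3,3) = 7.3289
Terminal payoffs V(N, i) = max(K - S_T, 0):
  V(3,0) = 0.000000; V(3,1) = 0.000000; V(3,2) = 0.315238; V(3,3) = 1.601146
Backward induction: V(k, i) = exp(-r*dt) * [p * V(k+1, i) + (1-p) * V(k+1, i+1)].
  V(2,0) = exp(-r*dt) * [p*0.000000 + (1-p)*0.000000] = 0.000000
  V(2,1) = exp(-r*dt) * [p*0.000000 + (1-p)*0.315238] = 0.161523
  V(2,2) = exp(-r*dt) * [p*0.315238 + (1-p)*1.601146] = 0.973750
  V(1,0) = exp(-r*dt) * [p*0.000000 + (1-p)*0.161523] = 0.082762
  V(1,1) = exp(-r*dt) * [p*0.161523 + (1-p)*0.973750] = 0.577508
  V(0,0) = exp(-r*dt) * [p*0.082762 + (1-p)*0.577508] = 0.336166

Answer: Price = V(0,0) = 0.3362


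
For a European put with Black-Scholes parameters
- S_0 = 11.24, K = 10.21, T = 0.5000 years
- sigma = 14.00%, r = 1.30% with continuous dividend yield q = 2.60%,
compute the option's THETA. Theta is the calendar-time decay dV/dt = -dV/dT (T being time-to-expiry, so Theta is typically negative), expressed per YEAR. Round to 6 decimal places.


Answer: Theta = -0.300936

Derivation:
d1 = 0.9547074158; d2 = 0.8557124665
phi(d1) = 0.2529226273; exp(-qT) = 0.9870841350; exp(-rT) = 0.9935210793
Theta = -S*exp(-qT)*phi(d1)*sigma/(2*sqrt(T)) + r*K*exp(-rT)*N(-d2) - q*S*exp(-qT)*N(-d1)
N(-d1) = 0.1698628393; N(-d2) = 0.1960784215; sqrt(T) = 0.7071067812
Term 1 = -11.2400 * 0.9870841350 * 0.2529226273 * 0.1400 / (2 * 0.7071067812) = -0.2777929408
Term 2 = 0.0130 * 10.2100 * 0.9935210793 * 0.1960784215 = 0.0258568718
Term 3 = -0.0260 * 11.2400 * 0.9870841350 * 0.1698628393 = -0.0489995634
Theta = -0.2777929408 + (0.0258568718) + (-0.0489995634) = -0.300936


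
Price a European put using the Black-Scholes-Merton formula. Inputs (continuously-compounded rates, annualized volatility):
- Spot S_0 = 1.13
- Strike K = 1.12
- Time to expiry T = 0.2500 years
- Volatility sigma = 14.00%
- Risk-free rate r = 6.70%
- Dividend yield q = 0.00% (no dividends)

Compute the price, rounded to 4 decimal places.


Answer: Price = 0.0189

Derivation:
d1 = (ln(S/K) + (r - q + 0.5*sigma^2) * T) / (sigma * sqrt(T)) = 0.40127068
d2 = d1 - sigma * sqrt(T) = 0.33127068
exp(-rT) = 0.98338950; exp(-qT) = 1.00000000
P = K * exp(-rT) * N(-d2) - S_0 * exp(-qT) * N(-d1)
N(-d1) = 0.34411042; N(-d2) = 0.37022002
P = 1.1200 * 0.98338950 * 0.37022002 - 1.1300 * 1.00000000 * 0.34411042 = 0.0189


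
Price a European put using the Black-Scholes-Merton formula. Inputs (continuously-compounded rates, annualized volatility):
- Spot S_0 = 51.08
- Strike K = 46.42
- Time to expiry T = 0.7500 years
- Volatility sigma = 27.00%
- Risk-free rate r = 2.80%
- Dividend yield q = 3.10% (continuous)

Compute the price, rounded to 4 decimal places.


Answer: Price = 2.5599

Derivation:
d1 = (ln(S/K) + (r - q + 0.5*sigma^2) * T) / (sigma * sqrt(T)) = 0.51640830
d2 = d1 - sigma * sqrt(T) = 0.28258144
exp(-rT) = 0.97921896; exp(-qT) = 0.97701820
P = K * exp(-rT) * N(-d2) - S_0 * exp(-qT) * N(-d1)
N(-d1) = 0.30278464; N(-d2) = 0.38874886
P = 46.4200 * 0.97921896 * 0.38874886 - 51.0800 * 0.97701820 * 0.30278464 = 2.5599


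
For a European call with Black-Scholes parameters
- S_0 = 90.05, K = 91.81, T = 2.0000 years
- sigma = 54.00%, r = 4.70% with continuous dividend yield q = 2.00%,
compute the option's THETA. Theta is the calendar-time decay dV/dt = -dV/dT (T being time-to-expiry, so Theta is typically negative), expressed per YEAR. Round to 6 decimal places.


Answer: Theta = -6.310196

Derivation:
d1 = 0.4272022905; d2 = -0.3364730332
phi(d1) = 0.3641499915; exp(-qT) = 0.9607894392; exp(-rT) = 0.9102827622
Theta = -S*exp(-qT)*phi(d1)*sigma/(2*sqrt(T)) - r*K*exp(-rT)*N(d2) + q*S*exp(-qT)*N(d1)
N(d1) = 0.6653840034; N(d2) = 0.3682570919; sqrt(T) = 1.4142135624
Term 1 = -90.0500 * 0.9607894392 * 0.3641499915 * 0.5400 / (2 * 1.4142135624) = -6.0150744680
Term 2 = -0.0470 * 91.8100 * 0.9102827622 * 0.3682570919 = -1.4464894926
Term 3 = 0.0200 * 90.0500 * 0.9607894392 * 0.6653840034 = 1.1513683562
Theta = -6.0150744680 + (-1.4464894926) + (1.1513683562) = -6.310196


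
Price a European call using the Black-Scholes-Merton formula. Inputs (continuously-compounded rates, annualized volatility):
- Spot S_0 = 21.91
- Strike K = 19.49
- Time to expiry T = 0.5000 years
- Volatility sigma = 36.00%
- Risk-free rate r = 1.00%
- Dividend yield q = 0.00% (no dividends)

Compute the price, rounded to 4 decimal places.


Answer: Price = 3.5844

Derivation:
d1 = (ln(S/K) + (r - q + 0.5*sigma^2) * T) / (sigma * sqrt(T)) = 0.60670406
d2 = d1 - sigma * sqrt(T) = 0.35214562
exp(-rT) = 0.99501248; exp(-qT) = 1.00000000
C = S_0 * exp(-qT) * N(d1) - K * exp(-rT) * N(d2)
N(d1) = 0.72797634; N(d2) = 0.63763547
C = 21.9100 * 1.00000000 * 0.72797634 - 19.4900 * 0.99501248 * 0.63763547 = 3.5844


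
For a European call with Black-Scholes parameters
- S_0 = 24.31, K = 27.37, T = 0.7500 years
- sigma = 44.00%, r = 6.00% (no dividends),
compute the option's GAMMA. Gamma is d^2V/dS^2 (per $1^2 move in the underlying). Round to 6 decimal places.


d1 = -0.0025186505; d2 = -0.3835698281
phi(d1) = 0.3989410150; exp(-qT) = 1.0000000000; exp(-rT) = 0.9559974818
Gamma = exp(-qT) * phi(d1) / (S * sigma * sqrt(T)) = 1.0000000000 * 0.3989410150 / (24.3100 * 0.4400 * 0.8660254038) = 0.043067

Answer: Gamma = 0.043067


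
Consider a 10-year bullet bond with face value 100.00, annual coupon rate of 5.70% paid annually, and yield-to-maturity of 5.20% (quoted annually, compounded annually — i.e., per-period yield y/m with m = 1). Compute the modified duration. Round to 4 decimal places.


Answer: Modified duration = 7.5436

Derivation:
Coupon per period c = face * coupon_rate / m = 5.700000
Periods per year m = 1; per-period yield y/m = 0.052000
Number of cashflows N = 10
Cashflows (t years, CF_t, discount factor 1/(1+y/m)^(m*t), PV):
  t = 1.0000: CF_t = 5.700000, DF = 0.950570, PV = 5.418251
  t = 2.0000: CF_t = 5.700000, DF = 0.903584, PV = 5.150429
  t = 3.0000: CF_t = 5.700000, DF = 0.858920, PV = 4.895845
  t = 4.0000: CF_t = 5.700000, DF = 0.816464, PV = 4.653845
  t = 5.0000: CF_t = 5.700000, DF = 0.776106, PV = 4.423807
  t = 6.0000: CF_t = 5.700000, DF = 0.737744, PV = 4.205140
  t = 7.0000: CF_t = 5.700000, DF = 0.701277, PV = 3.997281
  t = 8.0000: CF_t = 5.700000, DF = 0.666613, PV = 3.799697
  t = 9.0000: CF_t = 5.700000, DF = 0.633663, PV = 3.611879
  t = 10.0000: CF_t = 105.700000, DF = 0.602341, PV = 63.667470
Price P = sum_t PV_t = 103.823642
First compute Macaulay numerator sum_t t * PV_t:
  t * PV_t at t = 1.0000: 5.418251
  t * PV_t at t = 2.0000: 10.300857
  t * PV_t at t = 3.0000: 14.687534
  t * PV_t at t = 4.0000: 18.615379
  t * PV_t at t = 5.0000: 22.119034
  t * PV_t at t = 6.0000: 25.230838
  t * PV_t at t = 7.0000: 27.980967
  t * PV_t at t = 8.0000: 30.397574
  t * PV_t at t = 9.0000: 32.506911
  t * PV_t at t = 10.0000: 636.674695
Macaulay duration D = 823.932041 / 103.823642 = 7.935881
Modified duration = D / (1 + y/m) = 7.935881 / (1 + 0.052000) = 7.543613


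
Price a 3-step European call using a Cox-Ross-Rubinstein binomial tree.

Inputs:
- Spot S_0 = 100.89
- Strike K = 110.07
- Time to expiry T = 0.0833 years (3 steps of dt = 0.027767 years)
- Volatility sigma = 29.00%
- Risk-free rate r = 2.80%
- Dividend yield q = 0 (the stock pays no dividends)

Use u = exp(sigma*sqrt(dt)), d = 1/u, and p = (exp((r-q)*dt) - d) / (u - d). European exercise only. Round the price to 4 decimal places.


dt = T/N = 0.027767
u = exp(sigma*sqrt(dt)) = 1.049510; d = 1/u = 0.952825
p = (exp((r-q)*dt) - d) / (u - d) = 0.495966
Discount per step: exp(-r*dt) = 0.999223
Stock lattice S(k, i) with i counting down-moves:
  k=0: S(0,0) = 100.8900
  k=1: S(1,0) = 105.8851; S(1,1) = 96.1305
  k=2: S(2,0) = 111.1275; S(2,1) = 100.8900; S(2,2) = 91.5956
  k=3: S(3,0) = 116.6294; S(3,1) = 105.8851; S(3,2) = 96.1305; S(3,3) = 87.2746
Terminal payoffs V(N, i) = max(S_T - K, 0):
  V(3,0) = 6.559450; V(3,1) = 0.000000; V(3,2) = 0.000000; V(3,3) = 0.000000
Backward induction: V(k, i) = exp(-r*dt) * [p * V(k+1, i) + (1-p) * V(k+1, i+1)].
  V(2,0) = exp(-r*dt) * [p*6.559450 + (1-p)*0.000000] = 3.250734
  V(2,1) = exp(-r*dt) * [p*0.000000 + (1-p)*0.000000] = 0.000000
  V(2,2) = exp(-r*dt) * [p*0.000000 + (1-p)*0.000000] = 0.000000
  V(1,0) = exp(-r*dt) * [p*3.250734 + (1-p)*0.000000] = 1.611000
  V(1,1) = exp(-r*dt) * [p*0.000000 + (1-p)*0.000000] = 0.000000
  V(0,0) = exp(-r*dt) * [p*1.611000 + (1-p)*0.000000] = 0.798380

Answer: Price = V(0,0) = 0.7984


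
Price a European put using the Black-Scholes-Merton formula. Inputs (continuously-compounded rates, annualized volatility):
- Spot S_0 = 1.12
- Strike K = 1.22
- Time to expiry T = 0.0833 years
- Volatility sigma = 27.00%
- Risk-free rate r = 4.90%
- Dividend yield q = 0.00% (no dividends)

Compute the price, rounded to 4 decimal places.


d1 = (ln(S/K) + (r - q + 0.5*sigma^2) * T) / (sigma * sqrt(T)) = -1.00612745
d2 = d1 - sigma * sqrt(T) = -1.08405415
exp(-rT) = 0.99592662; exp(-qT) = 1.00000000
P = K * exp(-rT) * N(-d2) - S_0 * exp(-qT) * N(-d1)
N(-d1) = 0.84282287; N(-d2) = 0.86082960
P = 1.2200 * 0.99592662 * 0.86082960 - 1.1200 * 1.00000000 * 0.84282287 = 0.1020

Answer: Price = 0.1020


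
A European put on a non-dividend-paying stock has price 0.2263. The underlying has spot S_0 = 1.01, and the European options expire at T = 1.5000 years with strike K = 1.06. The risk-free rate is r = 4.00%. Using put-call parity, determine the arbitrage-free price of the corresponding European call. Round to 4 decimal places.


Answer: Call price = 0.2380

Derivation:
Put-call parity: C - P = S_0 * exp(-qT) - K * exp(-rT).
S_0 * exp(-qT) = 1.0100 * 1.00000000 = 1.01000000
K * exp(-rT) = 1.0600 * 0.94176453 = 0.99827041
C = P + S*exp(-qT) - K*exp(-rT)
C = 0.2263 + 1.01000000 - 0.99827041 = 0.2380


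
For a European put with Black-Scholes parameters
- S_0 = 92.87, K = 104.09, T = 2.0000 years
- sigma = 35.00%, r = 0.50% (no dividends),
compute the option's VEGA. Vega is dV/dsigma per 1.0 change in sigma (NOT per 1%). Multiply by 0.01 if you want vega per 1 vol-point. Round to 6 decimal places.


Answer: Vega = 52.359920

Derivation:
d1 = 0.0372640349; d2 = -0.4577107119
phi(d1) = 0.3986653893; exp(-qT) = 1.0000000000; exp(-rT) = 0.9900498337
Vega = S * exp(-qT) * phi(d1) * sqrt(T) = 92.8700 * 1.0000000000 * 0.3986653893 * 1.4142135624 = 52.359920


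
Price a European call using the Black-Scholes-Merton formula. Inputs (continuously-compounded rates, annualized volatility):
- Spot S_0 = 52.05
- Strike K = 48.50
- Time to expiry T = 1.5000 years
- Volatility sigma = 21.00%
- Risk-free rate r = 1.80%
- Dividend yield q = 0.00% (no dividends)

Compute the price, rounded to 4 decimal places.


d1 = (ln(S/K) + (r - q + 0.5*sigma^2) * T) / (sigma * sqrt(T)) = 0.50823412
d2 = d1 - sigma * sqrt(T) = 0.25103769
exp(-rT) = 0.97336124; exp(-qT) = 1.00000000
C = S_0 * exp(-qT) * N(d1) - K * exp(-rT) * N(d2)
N(d1) = 0.69435542; N(d2) = 0.59910752
C = 52.0500 * 1.00000000 * 0.69435542 - 48.5000 * 0.97336124 * 0.59910752 = 7.8585

Answer: Price = 7.8585


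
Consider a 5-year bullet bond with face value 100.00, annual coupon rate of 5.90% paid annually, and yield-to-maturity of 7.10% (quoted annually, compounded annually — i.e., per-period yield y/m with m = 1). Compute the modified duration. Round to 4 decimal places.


Answer: Modified duration = 4.1623

Derivation:
Coupon per period c = face * coupon_rate / m = 5.900000
Periods per year m = 1; per-period yield y/m = 0.071000
Number of cashflows N = 5
Cashflows (t years, CF_t, discount factor 1/(1+y/m)^(m*t), PV):
  t = 1.0000: CF_t = 5.900000, DF = 0.933707, PV = 5.508870
  t = 2.0000: CF_t = 5.900000, DF = 0.871808, PV = 5.143670
  t = 3.0000: CF_t = 5.900000, DF = 0.814013, PV = 4.802679
  t = 4.0000: CF_t = 5.900000, DF = 0.760050, PV = 4.484295
  t = 5.0000: CF_t = 105.900000, DF = 0.709664, PV = 75.153395
Price P = sum_t PV_t = 95.092909
First compute Macaulay numerator sum_t t * PV_t:
  t * PV_t at t = 1.0000: 5.508870
  t * PV_t at t = 2.0000: 10.287339
  t * PV_t at t = 3.0000: 14.408038
  t * PV_t at t = 4.0000: 17.937178
  t * PV_t at t = 5.0000: 375.766976
Macaulay duration D = 423.908402 / 95.092909 = 4.457834
Modified duration = D / (1 + y/m) = 4.457834 / (1 + 0.071000) = 4.162310


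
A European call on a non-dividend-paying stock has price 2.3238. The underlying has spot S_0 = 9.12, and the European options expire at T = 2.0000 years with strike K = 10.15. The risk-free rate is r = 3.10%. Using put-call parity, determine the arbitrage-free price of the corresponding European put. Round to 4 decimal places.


Put-call parity: C - P = S_0 * exp(-qT) - K * exp(-rT).
S_0 * exp(-qT) = 9.1200 * 1.00000000 = 9.12000000
K * exp(-rT) = 10.1500 * 0.93988289 = 9.53981130
P = C - S*exp(-qT) + K*exp(-rT)
P = 2.3238 - 9.12000000 + 9.53981130 = 2.7436

Answer: Put price = 2.7436


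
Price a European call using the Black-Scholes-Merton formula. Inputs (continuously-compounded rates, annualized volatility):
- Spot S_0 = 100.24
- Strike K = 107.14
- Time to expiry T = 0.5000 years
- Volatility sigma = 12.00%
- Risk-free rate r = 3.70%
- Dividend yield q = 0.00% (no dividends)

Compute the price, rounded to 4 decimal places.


Answer: Price = 1.5505

Derivation:
d1 = (ln(S/K) + (r - q + 0.5*sigma^2) * T) / (sigma * sqrt(T)) = -0.52407313
d2 = d1 - sigma * sqrt(T) = -0.60892595
exp(-rT) = 0.98167007; exp(-qT) = 1.00000000
C = S_0 * exp(-qT) * N(d1) - K * exp(-rT) * N(d2)
N(d1) = 0.30011384; N(d2) = 0.27128676
C = 100.2400 * 1.00000000 * 0.30011384 - 107.1400 * 0.98167007 * 0.27128676 = 1.5505


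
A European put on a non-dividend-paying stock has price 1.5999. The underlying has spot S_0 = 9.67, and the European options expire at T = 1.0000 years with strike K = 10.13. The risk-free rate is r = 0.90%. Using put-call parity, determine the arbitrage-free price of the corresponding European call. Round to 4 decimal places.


Put-call parity: C - P = S_0 * exp(-qT) - K * exp(-rT).
S_0 * exp(-qT) = 9.6700 * 1.00000000 = 9.67000000
K * exp(-rT) = 10.1300 * 0.99104038 = 10.03923904
C = P + S*exp(-qT) - K*exp(-rT)
C = 1.5999 + 9.67000000 - 10.03923904 = 1.2307

Answer: Call price = 1.2307


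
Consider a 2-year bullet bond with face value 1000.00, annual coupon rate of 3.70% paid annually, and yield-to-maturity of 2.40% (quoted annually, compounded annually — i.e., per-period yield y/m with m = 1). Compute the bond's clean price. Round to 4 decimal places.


Answer: Price = 1025.0931

Derivation:
Coupon per period c = face * coupon_rate / m = 37.000000
Periods per year m = 1; per-period yield y/m = 0.024000
Number of cashflows N = 2
Cashflows (t years, CF_t, discount factor 1/(1+y/m)^(m*t), PV):
  t = 1.0000: CF_t = 37.000000, DF = 0.976562, PV = 36.132812
  t = 2.0000: CF_t = 1037.000000, DF = 0.953674, PV = 988.960266
Price P = sum_t PV_t = 1025.093079


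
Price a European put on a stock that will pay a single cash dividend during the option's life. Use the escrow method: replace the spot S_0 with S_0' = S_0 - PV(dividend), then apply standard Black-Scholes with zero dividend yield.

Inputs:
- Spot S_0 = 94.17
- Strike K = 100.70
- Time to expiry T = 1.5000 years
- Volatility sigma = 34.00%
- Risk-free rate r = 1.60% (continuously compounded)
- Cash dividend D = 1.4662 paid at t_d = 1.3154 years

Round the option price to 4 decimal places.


Answer: Price = 18.6961

Derivation:
PV(D) = D * exp(-r * t_d) = 1.4662 * 0.97917353 = 1.43566423
S_0' = S_0 - PV(D) = 94.1700 - 1.43566423 = 92.73433577
d1 = (ln(S_0'/K) + (r + sigma^2/2)*T) / (sigma*sqrt(T)) = 0.06794453
d2 = d1 - sigma*sqrt(T) = -0.34846873
exp(-rT) = 0.97628571
N(-d1) = 0.47291490; N(-d2) = 0.63625590
P = K * exp(-rT) * N(-d2) - S_0' * N(-d1) = 100.7000 * 0.97628571 * 0.63625590 - 92.73433577 * 0.47291490 = 18.6961


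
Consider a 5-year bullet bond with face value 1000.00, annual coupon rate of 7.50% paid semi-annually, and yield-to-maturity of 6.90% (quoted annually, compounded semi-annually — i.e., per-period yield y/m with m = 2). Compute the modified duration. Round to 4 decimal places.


Answer: Modified duration = 4.1286

Derivation:
Coupon per period c = face * coupon_rate / m = 37.500000
Periods per year m = 2; per-period yield y/m = 0.034500
Number of cashflows N = 10
Cashflows (t years, CF_t, discount factor 1/(1+y/m)^(m*t), PV):
  t = 0.5000: CF_t = 37.500000, DF = 0.966651, PV = 36.249396
  t = 1.0000: CF_t = 37.500000, DF = 0.934413, PV = 35.040499
  t = 1.5000: CF_t = 37.500000, DF = 0.903251, PV = 33.871917
  t = 2.0000: CF_t = 37.500000, DF = 0.873128, PV = 32.742308
  t = 2.5000: CF_t = 37.500000, DF = 0.844010, PV = 31.650370
  t = 3.0000: CF_t = 37.500000, DF = 0.815863, PV = 30.594848
  t = 3.5000: CF_t = 37.500000, DF = 0.788654, PV = 29.574527
  t = 4.0000: CF_t = 37.500000, DF = 0.762353, PV = 28.588233
  t = 4.5000: CF_t = 37.500000, DF = 0.736929, PV = 27.634831
  t = 5.0000: CF_t = 1037.500000, DF = 0.712353, PV = 739.065884
Price P = sum_t PV_t = 1025.012812
First compute Macaulay numerator sum_t t * PV_t:
  t * PV_t at t = 0.5000: 18.124698
  t * PV_t at t = 1.0000: 35.040499
  t * PV_t at t = 1.5000: 50.807876
  t * PV_t at t = 2.0000: 65.484616
  t * PV_t at t = 2.5000: 79.125925
  t * PV_t at t = 3.0000: 91.784544
  t * PV_t at t = 3.5000: 103.510843
  t * PV_t at t = 4.0000: 114.352931
  t * PV_t at t = 4.5000: 124.356739
  t * PV_t at t = 5.0000: 3695.329421
Macaulay duration D = 4377.918091 / 1025.012812 = 4.271086
Modified duration = D / (1 + y/m) = 4.271086 / (1 + 0.034500) = 4.128648


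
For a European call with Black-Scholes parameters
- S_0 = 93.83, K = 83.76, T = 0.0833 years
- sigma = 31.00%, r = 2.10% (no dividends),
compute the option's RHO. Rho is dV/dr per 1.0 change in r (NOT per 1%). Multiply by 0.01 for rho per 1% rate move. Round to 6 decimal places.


d1 = 1.3331739897; d2 = 1.2437025976
phi(d1) = 0.1640449216; exp(-qT) = 1.0000000000; exp(-rT) = 0.9982522291
N(d2) = 0.8931954802
Rho = K*T*exp(-rT)*N(d2) = 83.7600 * 0.0833 * 0.9982522291 * 0.8931954802 = 6.221119

Answer: Rho = 6.221119


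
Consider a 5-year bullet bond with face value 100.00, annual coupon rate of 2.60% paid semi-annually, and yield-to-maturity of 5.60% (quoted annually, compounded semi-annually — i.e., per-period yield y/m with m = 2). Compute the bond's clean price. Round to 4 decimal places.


Answer: Price = 87.0731

Derivation:
Coupon per period c = face * coupon_rate / m = 1.300000
Periods per year m = 2; per-period yield y/m = 0.028000
Number of cashflows N = 10
Cashflows (t years, CF_t, discount factor 1/(1+y/m)^(m*t), PV):
  t = 0.5000: CF_t = 1.300000, DF = 0.972763, PV = 1.264591
  t = 1.0000: CF_t = 1.300000, DF = 0.946267, PV = 1.230147
  t = 1.5000: CF_t = 1.300000, DF = 0.920493, PV = 1.196641
  t = 2.0000: CF_t = 1.300000, DF = 0.895422, PV = 1.164048
  t = 2.5000: CF_t = 1.300000, DF = 0.871033, PV = 1.132342
  t = 3.0000: CF_t = 1.300000, DF = 0.847308, PV = 1.101500
  t = 3.5000: CF_t = 1.300000, DF = 0.824230, PV = 1.071498
  t = 4.0000: CF_t = 1.300000, DF = 0.801780, PV = 1.042314
  t = 4.5000: CF_t = 1.300000, DF = 0.779941, PV = 1.013924
  t = 5.0000: CF_t = 101.300000, DF = 0.758698, PV = 76.856092
Price P = sum_t PV_t = 87.073099


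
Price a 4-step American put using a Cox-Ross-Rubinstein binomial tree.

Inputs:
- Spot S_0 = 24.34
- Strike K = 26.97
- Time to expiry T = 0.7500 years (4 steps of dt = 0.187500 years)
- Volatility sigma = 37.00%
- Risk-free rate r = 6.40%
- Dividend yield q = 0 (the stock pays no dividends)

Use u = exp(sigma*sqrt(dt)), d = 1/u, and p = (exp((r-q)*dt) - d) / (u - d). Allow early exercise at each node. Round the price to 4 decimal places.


Answer: Price = V(0,0) = 4.2735

Derivation:
dt = T/N = 0.187500
u = exp(sigma*sqrt(dt)) = 1.173763; d = 1/u = 0.851961
p = (exp((r-q)*dt) - d) / (u - d) = 0.497546
Discount per step: exp(-r*dt) = 0.988072
Stock lattice S(k, i) with i counting down-moves:
  k=0: S(0,0) = 24.3400
  k=1: S(1,0) = 28.5694; S(1,1) = 20.7367
  k=2: S(2,0) = 33.5337; S(2,1) = 24.3400; S(2,2) = 17.6669
  k=3: S(3,0) = 39.3606; S(3,1) = 28.5694; S(3,2) = 20.7367; S(3,3) = 15.0515
  k=4: S(4,0) = 46.2000; S(4,1) = 33.5337; S(4,2) = 24.3400; S(4,3) = 17.6669; S(4,4) = 12.8233
Terminal payoffs V(N, i) = max(K - S_T, 0):
  V(4,0) = 0.000000; V(4,1) = 0.000000; V(4,2) = 2.630000; V(4,3) = 9.303120; V(4,4) = 14.146720
Backward induction: V(k, i) = exp(-r*dt) * [p * V(k+1, i) + (1-p) * V(k+1, i+1)]; then take max(V_cont, immediate exercise) for American.
  V(3,0) = exp(-r*dt) * [p*0.000000 + (1-p)*0.000000] = 0.000000; exercise = 0.000000; V(3,0) = max -> 0.000000
  V(3,1) = exp(-r*dt) * [p*0.000000 + (1-p)*2.630000] = 1.305690; exercise = 0.000000; V(3,1) = max -> 1.305690
  V(3,2) = exp(-r*dt) * [p*2.630000 + (1-p)*9.303120] = 5.911567; exercise = 6.233273; V(3,2) = max -> 6.233273
  V(3,3) = exp(-r*dt) * [p*9.303120 + (1-p)*14.146720] = 11.596804; exercise = 11.918510; V(3,3) = max -> 11.918510
  V(2,0) = exp(-r*dt) * [p*0.000000 + (1-p)*1.305690] = 0.648223; exercise = 0.000000; V(2,0) = max -> 0.648223
  V(2,1) = exp(-r*dt) * [p*1.305690 + (1-p)*6.233273] = 3.736464; exercise = 2.630000; V(2,1) = max -> 3.736464
  V(2,2) = exp(-r*dt) * [p*6.233273 + (1-p)*11.918510] = 8.981414; exercise = 9.303120; V(2,2) = max -> 9.303120
  V(1,0) = exp(-r*dt) * [p*0.648223 + (1-p)*3.736464] = 2.173680; exercise = 0.000000; V(1,0) = max -> 2.173680
  V(1,1) = exp(-r*dt) * [p*3.736464 + (1-p)*9.303120] = 6.455517; exercise = 6.233273; V(1,1) = max -> 6.455517
  V(0,0) = exp(-r*dt) * [p*2.173680 + (1-p)*6.455517] = 4.273513; exercise = 2.630000; V(0,0) = max -> 4.273513
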